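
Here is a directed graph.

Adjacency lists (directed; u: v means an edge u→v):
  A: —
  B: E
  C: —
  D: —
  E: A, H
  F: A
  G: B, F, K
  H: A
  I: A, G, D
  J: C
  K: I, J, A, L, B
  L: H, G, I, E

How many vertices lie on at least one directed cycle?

A vertex is on a directed cycle iff it belongs to a strongly connected component of size ≥ 2 (or has a self-loop).
The vertices on cycles are {G, I, K, L} — 4 in total.

4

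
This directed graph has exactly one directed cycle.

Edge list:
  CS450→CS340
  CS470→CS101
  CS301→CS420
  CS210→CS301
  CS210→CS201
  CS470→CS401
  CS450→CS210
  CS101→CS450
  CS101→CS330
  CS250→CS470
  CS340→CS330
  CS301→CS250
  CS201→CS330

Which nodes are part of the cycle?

DFS with gray/black marking from CS470:
CS470 gray
  CS401 gray
  CS401 black
  CS101 gray
    CS330 gray
    CS330 black
    CS450 gray
      CS340 gray
        CS340→CS330: CS330 black — skip
      CS340 black
      CS210 gray
        CS201 gray
          CS201→CS330: CS330 black — skip
        CS201 black
        CS301 gray
          CS250 gray
            CS250→CS470: CS470 is gray → back edge
Back edge closes the cycle CS470 → CS101 → CS450 → CS210 → CS301 → CS250 → CS470; its vertices are {CS101, CS210, CS250, CS301, CS450, CS470}.

CS101, CS210, CS250, CS301, CS450, CS470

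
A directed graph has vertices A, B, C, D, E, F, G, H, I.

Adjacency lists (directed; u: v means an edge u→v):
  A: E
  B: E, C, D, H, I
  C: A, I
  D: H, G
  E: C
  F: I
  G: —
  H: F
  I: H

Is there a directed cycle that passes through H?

Yes

H is on a cycle iff H can reach itself via ≥1 edge.
H → F → I → H — yes.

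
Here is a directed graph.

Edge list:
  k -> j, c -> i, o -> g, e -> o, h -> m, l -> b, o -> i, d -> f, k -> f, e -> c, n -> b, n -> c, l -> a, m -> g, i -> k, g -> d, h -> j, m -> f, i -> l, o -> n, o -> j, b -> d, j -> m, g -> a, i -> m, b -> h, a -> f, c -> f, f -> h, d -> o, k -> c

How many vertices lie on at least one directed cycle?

14

A vertex is on a directed cycle iff it belongs to a strongly connected component of size ≥ 2 (or has a self-loop).
The vertices on cycles are {a, b, c, d, f, g, h, i, j, k, l, m, n, o} — 14 in total.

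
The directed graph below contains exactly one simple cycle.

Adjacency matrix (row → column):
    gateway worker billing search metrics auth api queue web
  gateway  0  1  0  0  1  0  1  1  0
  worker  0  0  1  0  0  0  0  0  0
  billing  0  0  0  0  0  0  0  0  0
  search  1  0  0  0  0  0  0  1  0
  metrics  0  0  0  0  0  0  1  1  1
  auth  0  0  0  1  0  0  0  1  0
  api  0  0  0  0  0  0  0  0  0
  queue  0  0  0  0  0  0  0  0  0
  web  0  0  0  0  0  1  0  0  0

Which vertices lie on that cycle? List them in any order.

DFS with gray/black marking from gateway:
gateway gray
  worker gray
    billing gray
    billing black
  worker black
  metrics gray
    web gray
      auth gray
        search gray
          queue gray
          queue black
          search→gateway: gateway is gray → back edge
Back edge closes the cycle gateway → metrics → web → auth → search → gateway; its vertices are {web, auth, search, gateway, metrics}.

web, auth, search, gateway, metrics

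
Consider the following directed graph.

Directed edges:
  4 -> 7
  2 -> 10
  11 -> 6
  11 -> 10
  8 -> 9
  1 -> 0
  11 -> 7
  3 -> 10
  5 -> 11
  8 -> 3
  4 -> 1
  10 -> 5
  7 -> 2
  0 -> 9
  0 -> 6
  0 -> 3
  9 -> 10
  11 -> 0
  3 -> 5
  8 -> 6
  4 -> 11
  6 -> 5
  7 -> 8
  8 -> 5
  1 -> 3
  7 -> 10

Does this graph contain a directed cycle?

Yes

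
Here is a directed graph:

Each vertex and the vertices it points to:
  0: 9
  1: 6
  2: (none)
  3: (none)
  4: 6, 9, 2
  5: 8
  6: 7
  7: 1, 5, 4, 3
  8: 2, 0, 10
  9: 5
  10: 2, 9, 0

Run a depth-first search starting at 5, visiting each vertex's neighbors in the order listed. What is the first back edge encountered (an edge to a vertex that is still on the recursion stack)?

9→5

DFS from 5 (visiting each vertex's neighbors in the order listed); mark gray on enter, black on exit:
5 gray
  8 gray
    2 gray
    2 black
    0 gray
      9 gray
        9→5: 5 is gray → back edge
First back edge: 9 → 5.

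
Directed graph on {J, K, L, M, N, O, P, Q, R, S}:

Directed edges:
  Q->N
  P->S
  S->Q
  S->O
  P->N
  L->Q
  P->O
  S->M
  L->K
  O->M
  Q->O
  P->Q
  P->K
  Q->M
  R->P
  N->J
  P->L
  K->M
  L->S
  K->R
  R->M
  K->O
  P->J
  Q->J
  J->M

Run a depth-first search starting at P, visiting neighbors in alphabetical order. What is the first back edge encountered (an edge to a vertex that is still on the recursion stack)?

R→P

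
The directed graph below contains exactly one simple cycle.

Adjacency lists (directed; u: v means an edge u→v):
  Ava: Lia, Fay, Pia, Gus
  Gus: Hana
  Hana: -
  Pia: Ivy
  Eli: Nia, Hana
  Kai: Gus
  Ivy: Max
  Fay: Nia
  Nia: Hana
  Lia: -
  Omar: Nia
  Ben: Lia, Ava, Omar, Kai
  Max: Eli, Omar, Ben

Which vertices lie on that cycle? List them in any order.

Ava, Ben, Ivy, Max, Pia

DFS with gray/black marking from Pia:
Pia gray
  Ivy gray
    Max gray
      Eli gray
        Nia gray
          Hana gray
          Hana black
        Nia black
        Eli→Hana: Hana black — skip
      Eli black
      Omar gray
        Omar→Nia: Nia black — skip
      Omar black
      Ben gray
        Lia gray
        Lia black
        Ava gray
          Ava→Lia: Lia black — skip
          Fay gray
            Fay→Nia: Nia black — skip
          Fay black
          Ava→Pia: Pia is gray → back edge
Back edge closes the cycle Pia → Ivy → Max → Ben → Ava → Pia; its vertices are {Ava, Ben, Ivy, Max, Pia}.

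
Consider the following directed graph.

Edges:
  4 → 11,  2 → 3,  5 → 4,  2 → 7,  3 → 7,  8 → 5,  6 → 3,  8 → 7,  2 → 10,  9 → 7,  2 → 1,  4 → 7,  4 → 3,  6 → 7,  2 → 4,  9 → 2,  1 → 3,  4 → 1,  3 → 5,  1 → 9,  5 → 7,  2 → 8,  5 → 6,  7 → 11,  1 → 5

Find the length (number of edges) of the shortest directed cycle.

3

For each vertex v, BFS finds the shortest path from v back to v.
The shortest such closed walk is 2 → 1 → 9 → 2, length 3.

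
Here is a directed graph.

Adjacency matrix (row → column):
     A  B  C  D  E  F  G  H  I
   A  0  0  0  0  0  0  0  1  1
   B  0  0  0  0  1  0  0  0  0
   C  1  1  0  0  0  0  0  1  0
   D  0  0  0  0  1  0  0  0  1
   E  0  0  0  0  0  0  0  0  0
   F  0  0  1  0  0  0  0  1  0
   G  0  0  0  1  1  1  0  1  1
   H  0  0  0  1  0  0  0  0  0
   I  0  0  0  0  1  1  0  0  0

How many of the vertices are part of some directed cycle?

A vertex is on a directed cycle iff it belongs to a strongly connected component of size ≥ 2 (or has a self-loop).
The vertices on cycles are {A, C, D, F, H, I} — 6 in total.

6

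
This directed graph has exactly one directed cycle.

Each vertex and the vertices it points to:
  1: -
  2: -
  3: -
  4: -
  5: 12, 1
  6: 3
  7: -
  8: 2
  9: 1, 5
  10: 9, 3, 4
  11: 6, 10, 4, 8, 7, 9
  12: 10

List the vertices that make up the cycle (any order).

5, 9, 10, 12

DFS with gray/black marking from 10:
10 gray
  9 gray
    1 gray
    1 black
    5 gray
      12 gray
        12→10: 10 is gray → back edge
Back edge closes the cycle 10 → 9 → 5 → 12 → 10; its vertices are {5, 9, 10, 12}.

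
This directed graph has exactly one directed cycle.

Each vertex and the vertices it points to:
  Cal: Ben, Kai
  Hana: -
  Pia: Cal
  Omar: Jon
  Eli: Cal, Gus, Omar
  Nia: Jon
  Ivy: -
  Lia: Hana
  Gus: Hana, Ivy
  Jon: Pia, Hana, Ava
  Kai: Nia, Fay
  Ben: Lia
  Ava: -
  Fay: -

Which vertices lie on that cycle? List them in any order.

Cal, Jon, Kai, Nia, Pia

DFS with gray/black marking from Cal:
Cal gray
  Ben gray
    Lia gray
      Hana gray
      Hana black
    Lia black
  Ben black
  Kai gray
    Nia gray
      Jon gray
        Pia gray
          Pia→Cal: Cal is gray → back edge
Back edge closes the cycle Cal → Kai → Nia → Jon → Pia → Cal; its vertices are {Cal, Jon, Kai, Nia, Pia}.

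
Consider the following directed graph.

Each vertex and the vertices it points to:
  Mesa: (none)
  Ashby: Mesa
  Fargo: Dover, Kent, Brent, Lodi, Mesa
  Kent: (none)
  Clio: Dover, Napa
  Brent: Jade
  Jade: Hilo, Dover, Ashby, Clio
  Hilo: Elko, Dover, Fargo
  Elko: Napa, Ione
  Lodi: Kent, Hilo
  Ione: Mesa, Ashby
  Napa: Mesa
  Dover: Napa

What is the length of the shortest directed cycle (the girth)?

For each vertex v, BFS finds the shortest path from v back to v.
The shortest such closed walk is Hilo → Fargo → Lodi → Hilo, length 3.

3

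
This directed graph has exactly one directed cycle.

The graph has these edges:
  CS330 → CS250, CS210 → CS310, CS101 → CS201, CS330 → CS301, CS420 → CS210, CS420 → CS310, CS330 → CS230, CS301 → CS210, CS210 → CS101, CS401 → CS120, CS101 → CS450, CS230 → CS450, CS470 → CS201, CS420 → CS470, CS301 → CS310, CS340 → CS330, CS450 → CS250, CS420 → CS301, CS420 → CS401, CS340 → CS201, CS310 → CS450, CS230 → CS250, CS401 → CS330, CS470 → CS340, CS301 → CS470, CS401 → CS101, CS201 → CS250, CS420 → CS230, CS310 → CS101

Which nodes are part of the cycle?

CS301, CS330, CS340, CS470

DFS with gray/black marking from CS301:
CS301 gray
  CS470 gray
    CS340 gray
      CS201 gray
        CS250 gray
        CS250 black
      CS201 black
      CS330 gray
        CS330→CS301: CS301 is gray → back edge
Back edge closes the cycle CS301 → CS470 → CS340 → CS330 → CS301; its vertices are {CS301, CS330, CS340, CS470}.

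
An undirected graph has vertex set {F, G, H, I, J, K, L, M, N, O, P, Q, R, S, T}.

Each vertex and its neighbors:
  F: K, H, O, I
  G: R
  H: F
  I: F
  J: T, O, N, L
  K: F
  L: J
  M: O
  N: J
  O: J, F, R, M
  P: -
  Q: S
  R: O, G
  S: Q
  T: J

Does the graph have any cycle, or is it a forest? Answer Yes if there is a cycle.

No

DFS, tracking each vertex's parent; an edge to a visited non-parent vertex closes a cycle.
Start from L:
visit L (parent –)
  visit J (parent L)
    visit T (parent J)
      T–J: parent, skip
    visit O (parent J)
      O–J: parent, skip
      visit F (parent O)
        visit K (parent F)
          K–F: parent, skip
        visit H (parent F)
          H–F: parent, skip
        F–O: parent, skip
        visit I (parent F)
          I–F: parent, skip
      visit R (parent O)
        R–O: parent, skip
        visit G (parent R)
          G–R: parent, skip
      visit M (parent O)
        M–O: parent, skip
    visit N (parent J)
      N–J: parent, skip
    J–L: parent, skip
visit P (parent –)
visit Q (parent –)
  visit S (parent Q)
    S–Q: parent, skip
No non-parent visited neighbor found — the graph is a forest.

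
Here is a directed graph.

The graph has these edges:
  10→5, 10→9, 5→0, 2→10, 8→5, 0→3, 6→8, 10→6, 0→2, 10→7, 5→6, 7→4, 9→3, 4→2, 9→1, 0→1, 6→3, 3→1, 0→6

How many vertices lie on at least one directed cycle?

8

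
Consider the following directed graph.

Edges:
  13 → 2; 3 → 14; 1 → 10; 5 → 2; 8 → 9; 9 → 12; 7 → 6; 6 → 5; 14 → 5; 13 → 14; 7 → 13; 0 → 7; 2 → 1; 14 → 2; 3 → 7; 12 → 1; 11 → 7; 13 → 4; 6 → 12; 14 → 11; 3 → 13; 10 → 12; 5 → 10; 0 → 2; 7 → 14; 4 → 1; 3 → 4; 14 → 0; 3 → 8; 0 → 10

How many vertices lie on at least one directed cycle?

8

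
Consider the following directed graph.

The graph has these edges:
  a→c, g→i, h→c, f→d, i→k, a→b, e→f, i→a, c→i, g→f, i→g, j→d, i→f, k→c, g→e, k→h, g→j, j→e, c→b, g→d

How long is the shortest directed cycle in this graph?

For each vertex v, BFS finds the shortest path from v back to v.
The shortest such closed walk is g → i → g, length 2.

2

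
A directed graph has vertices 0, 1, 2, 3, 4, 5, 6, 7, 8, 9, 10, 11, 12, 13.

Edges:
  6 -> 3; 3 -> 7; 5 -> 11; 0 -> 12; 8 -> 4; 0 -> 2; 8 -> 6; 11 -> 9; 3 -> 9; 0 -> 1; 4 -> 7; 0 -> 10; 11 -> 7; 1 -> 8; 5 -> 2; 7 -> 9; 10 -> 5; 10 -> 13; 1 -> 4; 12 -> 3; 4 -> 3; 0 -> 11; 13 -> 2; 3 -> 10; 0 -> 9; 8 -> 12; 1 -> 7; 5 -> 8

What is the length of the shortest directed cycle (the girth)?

5

For each vertex v, BFS finds the shortest path from v back to v.
The shortest such closed walk is 10 → 5 → 8 → 6 → 3 → 10, length 5.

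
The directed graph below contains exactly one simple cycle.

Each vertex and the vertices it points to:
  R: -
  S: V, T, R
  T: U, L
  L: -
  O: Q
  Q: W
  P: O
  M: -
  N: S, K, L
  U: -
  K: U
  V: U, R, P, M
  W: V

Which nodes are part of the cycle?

O, P, Q, V, W

DFS with gray/black marking from V:
V gray
  U gray
  U black
  R gray
  R black
  P gray
    O gray
      Q gray
        W gray
          W→V: V is gray → back edge
Back edge closes the cycle V → P → O → Q → W → V; its vertices are {O, P, Q, V, W}.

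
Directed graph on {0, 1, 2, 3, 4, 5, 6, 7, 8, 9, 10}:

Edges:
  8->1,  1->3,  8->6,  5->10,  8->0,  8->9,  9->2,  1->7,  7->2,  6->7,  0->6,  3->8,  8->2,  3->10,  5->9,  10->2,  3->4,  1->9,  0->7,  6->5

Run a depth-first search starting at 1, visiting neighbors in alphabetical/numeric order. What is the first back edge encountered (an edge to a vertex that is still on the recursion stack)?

8->1

DFS from 1 (visiting neighbors in alphabetical/numeric order); mark gray on enter, black on exit:
1 gray
  3 gray
    4 gray
    4 black
    8 gray
      0 gray
        6 gray
          5 gray
            9 gray
              2 gray
              2 black
            9 black
            10 gray
              10→2: 2 black — skip
            10 black
          5 black
          7 gray
            7→2: 2 black — skip
          7 black
        6 black
        0→7: 7 black — skip
      0 black
      8→1: 1 is gray → back edge
First back edge: 8 → 1.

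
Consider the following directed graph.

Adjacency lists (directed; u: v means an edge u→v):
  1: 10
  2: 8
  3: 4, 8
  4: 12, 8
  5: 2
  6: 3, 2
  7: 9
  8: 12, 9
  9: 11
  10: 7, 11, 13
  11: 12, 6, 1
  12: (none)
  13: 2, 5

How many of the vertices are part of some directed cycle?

12

A vertex is on a directed cycle iff it belongs to a strongly connected component of size ≥ 2 (or has a self-loop).
The vertices on cycles are {1, 2, 3, 4, 5, 6, 7, 8, 9, 10, 11, 13} — 12 in total.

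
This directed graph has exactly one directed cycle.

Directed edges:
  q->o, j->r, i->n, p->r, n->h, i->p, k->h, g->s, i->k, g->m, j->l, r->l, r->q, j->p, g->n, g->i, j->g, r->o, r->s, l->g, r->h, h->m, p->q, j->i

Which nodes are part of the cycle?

DFS with gray/black marking from g:
g gray
  n gray
    h gray
      m gray
      m black
    h black
  n black
  i gray
    p gray
      r gray
        q gray
          o gray
          o black
        q black
        l gray
          l→g: g is gray → back edge
Back edge closes the cycle g → i → p → r → l → g; its vertices are {g, i, l, p, r}.

g, i, l, p, r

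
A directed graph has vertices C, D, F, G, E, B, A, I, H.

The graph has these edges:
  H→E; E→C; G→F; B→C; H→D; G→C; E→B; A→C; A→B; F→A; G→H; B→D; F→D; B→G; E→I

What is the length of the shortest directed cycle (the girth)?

4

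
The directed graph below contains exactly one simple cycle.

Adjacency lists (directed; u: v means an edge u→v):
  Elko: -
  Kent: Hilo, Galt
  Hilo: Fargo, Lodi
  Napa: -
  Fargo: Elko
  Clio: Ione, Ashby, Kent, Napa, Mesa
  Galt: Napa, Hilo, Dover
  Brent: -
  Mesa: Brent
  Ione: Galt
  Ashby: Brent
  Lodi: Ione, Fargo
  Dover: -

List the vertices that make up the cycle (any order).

Galt, Hilo, Ione, Lodi

DFS with gray/black marking from Ione:
Ione gray
  Galt gray
    Napa gray
    Napa black
    Hilo gray
      Fargo gray
        Elko gray
        Elko black
      Fargo black
      Lodi gray
        Lodi→Ione: Ione is gray → back edge
Back edge closes the cycle Ione → Galt → Hilo → Lodi → Ione; its vertices are {Galt, Hilo, Ione, Lodi}.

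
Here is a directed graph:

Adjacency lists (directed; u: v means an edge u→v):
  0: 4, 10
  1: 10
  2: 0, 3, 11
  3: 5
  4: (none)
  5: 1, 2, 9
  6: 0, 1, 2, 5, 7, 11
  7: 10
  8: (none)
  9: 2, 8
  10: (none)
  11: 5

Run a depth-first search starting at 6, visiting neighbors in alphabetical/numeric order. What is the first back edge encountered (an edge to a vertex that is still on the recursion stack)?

5->2

DFS from 6 (visiting neighbors in alphabetical/numeric order); mark gray on enter, black on exit:
6 gray
  0 gray
    4 gray
    4 black
    10 gray
    10 black
  0 black
  1 gray
    1→10: 10 black — skip
  1 black
  2 gray
    2→0: 0 black — skip
    3 gray
      5 gray
        5→1: 1 black — skip
        5→2: 2 is gray → back edge
First back edge: 5 → 2.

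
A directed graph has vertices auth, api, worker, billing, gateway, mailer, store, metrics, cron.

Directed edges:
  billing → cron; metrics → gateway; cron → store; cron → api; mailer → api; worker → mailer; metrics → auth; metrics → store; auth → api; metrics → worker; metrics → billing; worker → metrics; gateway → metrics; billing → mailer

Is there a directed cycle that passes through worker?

Yes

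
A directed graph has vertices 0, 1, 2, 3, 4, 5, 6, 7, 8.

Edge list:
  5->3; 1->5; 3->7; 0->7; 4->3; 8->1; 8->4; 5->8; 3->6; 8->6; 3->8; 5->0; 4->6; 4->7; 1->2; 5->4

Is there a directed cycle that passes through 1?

Yes

1 is on a cycle iff 1 can reach itself via ≥1 edge.
1 → 5 → 8 → 1 — yes.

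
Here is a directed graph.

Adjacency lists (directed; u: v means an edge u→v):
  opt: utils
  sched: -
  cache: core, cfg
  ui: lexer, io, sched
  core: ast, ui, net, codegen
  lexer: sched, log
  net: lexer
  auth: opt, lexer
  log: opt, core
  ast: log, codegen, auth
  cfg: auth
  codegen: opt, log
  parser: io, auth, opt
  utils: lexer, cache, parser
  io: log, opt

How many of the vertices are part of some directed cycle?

14

A vertex is on a directed cycle iff it belongs to a strongly connected component of size ≥ 2 (or has a self-loop).
The vertices on cycles are {io, ui, ast, cfg, log, net, opt, auth, core, cache, lexer, utils, parser, codegen} — 14 in total.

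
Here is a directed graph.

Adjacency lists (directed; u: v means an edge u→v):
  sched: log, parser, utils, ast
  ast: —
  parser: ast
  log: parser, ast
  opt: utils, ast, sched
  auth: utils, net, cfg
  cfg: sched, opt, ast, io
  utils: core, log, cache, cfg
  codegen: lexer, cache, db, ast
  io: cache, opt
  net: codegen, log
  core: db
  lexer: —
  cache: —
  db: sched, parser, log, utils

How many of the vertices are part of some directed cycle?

A vertex is on a directed cycle iff it belongs to a strongly connected component of size ≥ 2 (or has a self-loop).
The vertices on cycles are {db, io, cfg, opt, core, sched, utils} — 7 in total.

7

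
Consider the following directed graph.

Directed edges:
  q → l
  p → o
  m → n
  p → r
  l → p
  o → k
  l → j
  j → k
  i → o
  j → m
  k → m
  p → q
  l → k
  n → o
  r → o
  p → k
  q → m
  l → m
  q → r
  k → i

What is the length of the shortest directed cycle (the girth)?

3

For each vertex v, BFS finds the shortest path from v back to v.
The shortest such closed walk is p → q → l → p, length 3.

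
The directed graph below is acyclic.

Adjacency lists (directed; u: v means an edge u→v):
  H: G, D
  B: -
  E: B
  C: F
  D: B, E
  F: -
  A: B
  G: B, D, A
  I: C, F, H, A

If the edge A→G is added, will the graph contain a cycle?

Adding A→G creates a cycle iff G can already reach A.
Path from G: G → A.
So G → … → A → G is a cycle.

Yes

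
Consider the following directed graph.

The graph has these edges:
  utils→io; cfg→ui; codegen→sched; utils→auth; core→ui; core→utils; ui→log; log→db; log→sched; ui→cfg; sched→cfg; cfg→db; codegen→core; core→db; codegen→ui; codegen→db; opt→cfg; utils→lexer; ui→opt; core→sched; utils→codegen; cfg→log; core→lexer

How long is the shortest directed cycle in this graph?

2

For each vertex v, BFS finds the shortest path from v back to v.
The shortest such closed walk is ui → cfg → ui, length 2.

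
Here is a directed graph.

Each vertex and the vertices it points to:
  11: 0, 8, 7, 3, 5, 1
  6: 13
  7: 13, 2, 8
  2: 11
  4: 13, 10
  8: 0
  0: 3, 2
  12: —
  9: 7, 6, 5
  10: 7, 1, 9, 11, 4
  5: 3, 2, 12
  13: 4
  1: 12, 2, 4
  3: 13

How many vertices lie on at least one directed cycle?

13

A vertex is on a directed cycle iff it belongs to a strongly connected component of size ≥ 2 (or has a self-loop).
The vertices on cycles are {0, 1, 2, 3, 4, 5, 6, 7, 8, 9, 10, 11, 13} — 13 in total.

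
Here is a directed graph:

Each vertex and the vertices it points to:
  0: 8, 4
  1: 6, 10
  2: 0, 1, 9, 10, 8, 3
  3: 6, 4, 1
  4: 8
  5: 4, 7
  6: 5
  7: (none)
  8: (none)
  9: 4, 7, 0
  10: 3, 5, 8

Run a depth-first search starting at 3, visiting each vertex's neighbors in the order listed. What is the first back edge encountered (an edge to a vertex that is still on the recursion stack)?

DFS from 3 (visiting each vertex's neighbors in the order listed); mark gray on enter, black on exit:
3 gray
  6 gray
    5 gray
      4 gray
        8 gray
        8 black
      4 black
      7 gray
      7 black
    5 black
  6 black
  3→4: 4 black — skip
  1 gray
    1→6: 6 black — skip
    10 gray
      10→3: 3 is gray → back edge
First back edge: 10 → 3.

10→3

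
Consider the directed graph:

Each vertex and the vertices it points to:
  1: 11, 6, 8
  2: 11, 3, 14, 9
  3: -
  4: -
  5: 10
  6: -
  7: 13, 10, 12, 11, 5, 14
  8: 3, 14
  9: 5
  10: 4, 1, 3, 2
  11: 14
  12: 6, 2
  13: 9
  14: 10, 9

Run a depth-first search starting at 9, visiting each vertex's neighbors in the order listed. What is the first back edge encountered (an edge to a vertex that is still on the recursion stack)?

DFS from 9 (visiting each vertex's neighbors in the order listed); mark gray on enter, black on exit:
9 gray
  5 gray
    10 gray
      4 gray
      4 black
      1 gray
        11 gray
          14 gray
            14→10: 10 is gray → back edge
First back edge: 14 → 10.

14->10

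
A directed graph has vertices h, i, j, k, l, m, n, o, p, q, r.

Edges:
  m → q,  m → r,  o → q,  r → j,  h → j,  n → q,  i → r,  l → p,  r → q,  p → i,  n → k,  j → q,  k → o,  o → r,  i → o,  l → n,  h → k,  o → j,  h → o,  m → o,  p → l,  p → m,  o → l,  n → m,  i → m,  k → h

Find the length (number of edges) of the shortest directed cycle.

For each vertex v, BFS finds the shortest path from v back to v.
The shortest such closed walk is l → p → l, length 2.

2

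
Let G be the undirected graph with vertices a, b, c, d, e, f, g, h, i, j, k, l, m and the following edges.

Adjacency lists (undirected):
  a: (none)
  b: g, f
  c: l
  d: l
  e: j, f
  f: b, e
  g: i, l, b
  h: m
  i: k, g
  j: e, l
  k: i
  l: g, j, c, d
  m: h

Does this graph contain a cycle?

Yes

DFS, tracking each vertex's parent; an edge to a visited non-parent vertex closes a cycle.
Start from b:
visit b (parent –)
  visit g (parent b)
    visit i (parent g)
      visit k (parent i)
        k–i: parent, skip
      i–g: parent, skip
    visit l (parent g)
      l–g: parent, skip
      visit j (parent l)
        visit e (parent j)
          e–j: parent, skip
          visit f (parent e)
            f–b: b visited and ≠ parent → cycle
Cycle: b – g – l – j – e – f – b.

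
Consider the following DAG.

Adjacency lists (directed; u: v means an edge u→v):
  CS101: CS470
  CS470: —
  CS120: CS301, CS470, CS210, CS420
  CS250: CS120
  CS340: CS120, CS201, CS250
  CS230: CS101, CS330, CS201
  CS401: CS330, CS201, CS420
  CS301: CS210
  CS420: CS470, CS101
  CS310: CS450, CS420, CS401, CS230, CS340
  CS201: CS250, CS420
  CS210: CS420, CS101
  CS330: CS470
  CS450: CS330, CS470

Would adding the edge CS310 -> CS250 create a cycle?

No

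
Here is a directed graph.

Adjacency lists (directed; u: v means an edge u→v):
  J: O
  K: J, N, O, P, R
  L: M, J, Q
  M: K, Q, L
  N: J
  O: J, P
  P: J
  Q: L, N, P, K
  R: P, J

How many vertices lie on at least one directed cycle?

6

A vertex is on a directed cycle iff it belongs to a strongly connected component of size ≥ 2 (or has a self-loop).
The vertices on cycles are {J, L, M, O, P, Q} — 6 in total.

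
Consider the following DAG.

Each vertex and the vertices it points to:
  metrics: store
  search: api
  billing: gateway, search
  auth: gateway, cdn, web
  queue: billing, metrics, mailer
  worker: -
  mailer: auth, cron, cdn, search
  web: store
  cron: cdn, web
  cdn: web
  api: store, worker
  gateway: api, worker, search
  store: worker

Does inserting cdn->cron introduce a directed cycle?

Adding cdn→cron creates a cycle iff cron can already reach cdn.
Path from cron: cron → cdn.
So cron → … → cdn → cron is a cycle.

Yes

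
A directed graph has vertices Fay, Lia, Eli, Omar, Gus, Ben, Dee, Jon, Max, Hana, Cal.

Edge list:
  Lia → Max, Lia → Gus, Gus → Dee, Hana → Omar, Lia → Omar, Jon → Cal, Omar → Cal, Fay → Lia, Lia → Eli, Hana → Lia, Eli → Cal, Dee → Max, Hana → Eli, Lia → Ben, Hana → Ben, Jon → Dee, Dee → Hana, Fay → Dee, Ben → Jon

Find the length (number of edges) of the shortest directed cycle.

4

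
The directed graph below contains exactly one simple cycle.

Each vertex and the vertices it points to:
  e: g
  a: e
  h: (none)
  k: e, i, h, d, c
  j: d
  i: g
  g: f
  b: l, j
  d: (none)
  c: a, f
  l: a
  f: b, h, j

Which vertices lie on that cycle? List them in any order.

DFS with gray/black marking from f:
f gray
  b gray
    l gray
      a gray
        e gray
          g gray
            g→f: f is gray → back edge
Back edge closes the cycle f → b → l → a → e → g → f; its vertices are {a, b, e, f, g, l}.

a, b, e, f, g, l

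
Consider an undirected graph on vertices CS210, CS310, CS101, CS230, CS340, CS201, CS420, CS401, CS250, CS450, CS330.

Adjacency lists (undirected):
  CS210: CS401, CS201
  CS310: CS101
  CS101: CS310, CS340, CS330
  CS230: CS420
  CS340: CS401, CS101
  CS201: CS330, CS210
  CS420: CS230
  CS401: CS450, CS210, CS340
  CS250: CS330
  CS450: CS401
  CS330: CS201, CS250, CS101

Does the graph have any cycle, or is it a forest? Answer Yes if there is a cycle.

DFS, tracking each vertex's parent; an edge to a visited non-parent vertex closes a cycle.
Start from CS101:
visit CS101 (parent –)
  visit CS310 (parent CS101)
    CS310–CS101: parent, skip
  visit CS340 (parent CS101)
    visit CS401 (parent CS340)
      visit CS450 (parent CS401)
        CS450–CS401: parent, skip
      visit CS210 (parent CS401)
        CS210–CS401: parent, skip
        visit CS201 (parent CS210)
          visit CS330 (parent CS201)
            CS330–CS201: parent, skip
            visit CS250 (parent CS330)
              CS250–CS330: parent, skip
            CS330–CS101: CS101 visited and ≠ parent → cycle
Cycle: CS101 – CS340 – CS401 – CS210 – CS201 – CS330 – CS101.

Yes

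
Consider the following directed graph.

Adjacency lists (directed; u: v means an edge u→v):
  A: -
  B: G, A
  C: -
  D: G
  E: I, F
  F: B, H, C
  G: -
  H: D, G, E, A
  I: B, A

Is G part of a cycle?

No

G lies on a cycle iff there is a path from G back to itself.
Exploring from G, it never reaches itself; equivalently, its strongly connected component is a singleton.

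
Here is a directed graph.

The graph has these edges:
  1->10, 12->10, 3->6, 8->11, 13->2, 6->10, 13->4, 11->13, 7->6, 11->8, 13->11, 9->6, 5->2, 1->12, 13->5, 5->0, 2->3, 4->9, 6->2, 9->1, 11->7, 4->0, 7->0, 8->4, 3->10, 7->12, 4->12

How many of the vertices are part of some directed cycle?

6

A vertex is on a directed cycle iff it belongs to a strongly connected component of size ≥ 2 (or has a self-loop).
The vertices on cycles are {2, 3, 6, 8, 11, 13} — 6 in total.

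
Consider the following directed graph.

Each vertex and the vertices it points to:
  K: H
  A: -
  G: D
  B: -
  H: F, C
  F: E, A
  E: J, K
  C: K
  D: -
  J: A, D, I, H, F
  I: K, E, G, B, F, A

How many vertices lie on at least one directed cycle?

A vertex is on a directed cycle iff it belongs to a strongly connected component of size ≥ 2 (or has a self-loop).
The vertices on cycles are {C, E, F, H, I, J, K} — 7 in total.

7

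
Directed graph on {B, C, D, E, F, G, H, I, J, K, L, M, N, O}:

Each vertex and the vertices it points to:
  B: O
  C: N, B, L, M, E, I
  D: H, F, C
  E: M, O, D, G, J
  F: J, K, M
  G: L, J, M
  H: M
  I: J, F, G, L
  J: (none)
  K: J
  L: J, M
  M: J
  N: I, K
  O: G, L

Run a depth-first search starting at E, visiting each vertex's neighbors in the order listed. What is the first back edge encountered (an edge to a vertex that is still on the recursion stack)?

C->E

DFS from E (visiting each vertex's neighbors in the order listed); mark gray on enter, black on exit:
E gray
  M gray
    J gray
    J black
  M black
  O gray
    G gray
      L gray
        L→J: J black — skip
        L→M: M black — skip
      L black
      G→J: J black — skip
      G→M: M black — skip
    G black
    O→L: L black — skip
  O black
  D gray
    H gray
      H→M: M black — skip
    H black
    F gray
      F→J: J black — skip
      K gray
        K→J: J black — skip
      K black
      F→M: M black — skip
    F black
    C gray
      N gray
        I gray
          I→J: J black — skip
          I→F: F black — skip
          I→G: G black — skip
          I→L: L black — skip
        I black
        N→K: K black — skip
      N black
      B gray
        B→O: O black — skip
      B black
      C→L: L black — skip
      C→M: M black — skip
      C→E: E is gray → back edge
First back edge: C → E.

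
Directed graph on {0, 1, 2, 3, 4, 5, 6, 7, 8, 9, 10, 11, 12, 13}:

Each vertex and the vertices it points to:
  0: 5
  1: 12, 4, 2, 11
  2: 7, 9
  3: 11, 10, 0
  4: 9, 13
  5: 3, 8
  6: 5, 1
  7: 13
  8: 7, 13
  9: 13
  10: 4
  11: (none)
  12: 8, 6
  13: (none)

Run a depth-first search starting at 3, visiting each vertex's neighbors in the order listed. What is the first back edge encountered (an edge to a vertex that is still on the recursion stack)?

5→3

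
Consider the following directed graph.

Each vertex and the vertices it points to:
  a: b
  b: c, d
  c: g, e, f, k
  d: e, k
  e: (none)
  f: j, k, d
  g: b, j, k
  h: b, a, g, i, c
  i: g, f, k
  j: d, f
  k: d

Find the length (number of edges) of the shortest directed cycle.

2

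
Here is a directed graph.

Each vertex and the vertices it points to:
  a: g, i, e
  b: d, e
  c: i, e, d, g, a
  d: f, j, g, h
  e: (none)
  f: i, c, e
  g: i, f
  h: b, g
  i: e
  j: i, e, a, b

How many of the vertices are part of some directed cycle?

8

A vertex is on a directed cycle iff it belongs to a strongly connected component of size ≥ 2 (or has a self-loop).
The vertices on cycles are {a, b, c, d, f, g, h, j} — 8 in total.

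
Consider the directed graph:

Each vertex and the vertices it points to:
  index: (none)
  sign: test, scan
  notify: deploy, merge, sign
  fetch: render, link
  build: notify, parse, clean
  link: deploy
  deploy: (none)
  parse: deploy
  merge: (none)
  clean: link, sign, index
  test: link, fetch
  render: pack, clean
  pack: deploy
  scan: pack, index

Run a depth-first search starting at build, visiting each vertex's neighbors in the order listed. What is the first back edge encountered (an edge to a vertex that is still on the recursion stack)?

clean→sign

DFS from build (visiting each vertex's neighbors in the order listed); mark gray on enter, black on exit:
build gray
  notify gray
    deploy gray
    deploy black
    merge gray
    merge black
    sign gray
      test gray
        link gray
          link→deploy: deploy black — skip
        link black
        fetch gray
          render gray
            pack gray
              pack→deploy: deploy black — skip
            pack black
            clean gray
              clean→link: link black — skip
              clean→sign: sign is gray → back edge
First back edge: clean → sign.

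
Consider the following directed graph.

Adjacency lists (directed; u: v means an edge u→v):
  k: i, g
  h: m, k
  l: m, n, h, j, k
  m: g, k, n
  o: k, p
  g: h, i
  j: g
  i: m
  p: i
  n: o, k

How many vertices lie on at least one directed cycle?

A vertex is on a directed cycle iff it belongs to a strongly connected component of size ≥ 2 (or has a self-loop).
The vertices on cycles are {g, h, i, k, m, n, o, p} — 8 in total.

8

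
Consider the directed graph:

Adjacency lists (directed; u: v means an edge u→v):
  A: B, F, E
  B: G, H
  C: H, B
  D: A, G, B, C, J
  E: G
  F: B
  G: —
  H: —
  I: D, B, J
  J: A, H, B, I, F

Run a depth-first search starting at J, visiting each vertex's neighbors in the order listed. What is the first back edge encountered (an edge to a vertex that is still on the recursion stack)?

D->J

DFS from J (visiting each vertex's neighbors in the order listed); mark gray on enter, black on exit:
J gray
  A gray
    B gray
      G gray
      G black
      H gray
      H black
    B black
    F gray
      F→B: B black — skip
    F black
    E gray
      E→G: G black — skip
    E black
  A black
  J→H: H black — skip
  J→B: B black — skip
  I gray
    D gray
      D→A: A black — skip
      D→G: G black — skip
      D→B: B black — skip
      C gray
        C→H: H black — skip
        C→B: B black — skip
      C black
      D→J: J is gray → back edge
First back edge: D → J.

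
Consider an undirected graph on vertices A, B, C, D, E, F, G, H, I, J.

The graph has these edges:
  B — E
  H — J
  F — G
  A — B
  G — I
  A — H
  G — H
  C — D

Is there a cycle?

No

DFS, tracking each vertex's parent; an edge to a visited non-parent vertex closes a cycle.
Start from H:
visit H (parent –)
  visit G (parent H)
    visit F (parent G)
      F–G: parent, skip
    G–H: parent, skip
    visit I (parent G)
      I–G: parent, skip
  visit A (parent H)
    visit B (parent A)
      visit E (parent B)
        E–B: parent, skip
      B–A: parent, skip
    A–H: parent, skip
  visit J (parent H)
    J–H: parent, skip
visit C (parent –)
  visit D (parent C)
    D–C: parent, skip
No non-parent visited neighbor found — the graph is a forest.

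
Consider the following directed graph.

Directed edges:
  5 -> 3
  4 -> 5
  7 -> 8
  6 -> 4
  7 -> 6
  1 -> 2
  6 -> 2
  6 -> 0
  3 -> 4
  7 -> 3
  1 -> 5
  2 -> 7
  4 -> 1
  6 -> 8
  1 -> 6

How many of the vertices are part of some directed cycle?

A vertex is on a directed cycle iff it belongs to a strongly connected component of size ≥ 2 (or has a self-loop).
The vertices on cycles are {1, 2, 3, 4, 5, 6, 7} — 7 in total.

7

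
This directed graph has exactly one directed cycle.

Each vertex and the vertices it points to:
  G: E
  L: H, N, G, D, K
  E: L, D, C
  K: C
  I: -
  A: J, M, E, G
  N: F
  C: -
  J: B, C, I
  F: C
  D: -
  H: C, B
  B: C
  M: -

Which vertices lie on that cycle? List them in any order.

E, G, L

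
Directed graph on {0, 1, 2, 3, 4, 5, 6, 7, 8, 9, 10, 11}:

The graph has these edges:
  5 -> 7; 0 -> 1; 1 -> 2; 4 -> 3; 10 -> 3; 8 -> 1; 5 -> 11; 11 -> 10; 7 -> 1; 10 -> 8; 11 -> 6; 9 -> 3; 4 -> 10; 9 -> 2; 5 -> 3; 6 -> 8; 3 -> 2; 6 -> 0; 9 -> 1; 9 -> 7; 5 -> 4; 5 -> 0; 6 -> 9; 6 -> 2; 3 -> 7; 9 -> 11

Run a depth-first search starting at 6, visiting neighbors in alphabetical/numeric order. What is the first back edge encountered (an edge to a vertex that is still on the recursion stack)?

DFS from 6 (visiting neighbors in alphabetical/numeric order); mark gray on enter, black on exit:
6 gray
  0 gray
    1 gray
      2 gray
      2 black
    1 black
  0 black
  6→2: 2 black — skip
  8 gray
    8→1: 1 black — skip
  8 black
  9 gray
    9→1: 1 black — skip
    9→2: 2 black — skip
    3 gray
      3→2: 2 black — skip
      7 gray
        7→1: 1 black — skip
      7 black
    3 black
    9→7: 7 black — skip
    11 gray
      11→6: 6 is gray → back edge
First back edge: 11 → 6.

11→6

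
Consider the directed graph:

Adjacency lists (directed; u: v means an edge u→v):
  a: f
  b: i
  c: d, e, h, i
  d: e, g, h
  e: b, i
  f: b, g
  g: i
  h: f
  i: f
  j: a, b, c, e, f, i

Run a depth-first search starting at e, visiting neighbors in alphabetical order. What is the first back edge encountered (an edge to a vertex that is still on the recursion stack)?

DFS from e (visiting neighbors in alphabetical order); mark gray on enter, black on exit:
e gray
  b gray
    i gray
      f gray
        f→b: b is gray → back edge
First back edge: f → b.

f->b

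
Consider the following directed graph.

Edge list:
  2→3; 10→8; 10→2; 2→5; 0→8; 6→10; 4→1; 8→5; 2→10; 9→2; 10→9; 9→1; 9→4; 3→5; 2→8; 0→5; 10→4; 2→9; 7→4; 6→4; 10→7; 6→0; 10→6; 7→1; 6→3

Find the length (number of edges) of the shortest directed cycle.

2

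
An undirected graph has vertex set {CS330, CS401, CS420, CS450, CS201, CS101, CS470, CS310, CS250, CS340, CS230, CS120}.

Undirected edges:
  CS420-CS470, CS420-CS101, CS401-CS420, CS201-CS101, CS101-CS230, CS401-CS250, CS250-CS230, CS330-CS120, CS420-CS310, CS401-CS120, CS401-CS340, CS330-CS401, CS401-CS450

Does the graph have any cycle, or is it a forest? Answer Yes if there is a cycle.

DFS, tracking each vertex's parent; an edge to a visited non-parent vertex closes a cycle.
Start from CS120:
visit CS120 (parent –)
  visit CS330 (parent CS120)
    visit CS401 (parent CS330)
      CS401–CS330: parent, skip
      visit CS250 (parent CS401)
        CS250–CS401: parent, skip
        visit CS230 (parent CS250)
          visit CS101 (parent CS230)
            visit CS420 (parent CS101)
              visit CS470 (parent CS420)
                CS470–CS420: parent, skip
              CS420–CS401: CS401 visited and ≠ parent → cycle
Cycle: CS401 – CS250 – CS230 – CS101 – CS420 – CS401.

Yes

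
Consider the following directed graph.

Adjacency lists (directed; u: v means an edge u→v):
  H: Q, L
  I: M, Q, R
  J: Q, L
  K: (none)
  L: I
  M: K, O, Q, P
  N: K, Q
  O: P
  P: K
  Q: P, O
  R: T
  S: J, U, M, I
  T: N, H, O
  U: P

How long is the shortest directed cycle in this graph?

5

For each vertex v, BFS finds the shortest path from v back to v.
The shortest such closed walk is I → R → T → H → L → I, length 5.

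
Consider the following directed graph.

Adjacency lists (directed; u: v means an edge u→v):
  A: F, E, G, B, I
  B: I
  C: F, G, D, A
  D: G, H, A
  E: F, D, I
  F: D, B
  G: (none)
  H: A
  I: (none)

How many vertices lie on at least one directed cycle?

5

A vertex is on a directed cycle iff it belongs to a strongly connected component of size ≥ 2 (or has a self-loop).
The vertices on cycles are {A, D, E, F, H} — 5 in total.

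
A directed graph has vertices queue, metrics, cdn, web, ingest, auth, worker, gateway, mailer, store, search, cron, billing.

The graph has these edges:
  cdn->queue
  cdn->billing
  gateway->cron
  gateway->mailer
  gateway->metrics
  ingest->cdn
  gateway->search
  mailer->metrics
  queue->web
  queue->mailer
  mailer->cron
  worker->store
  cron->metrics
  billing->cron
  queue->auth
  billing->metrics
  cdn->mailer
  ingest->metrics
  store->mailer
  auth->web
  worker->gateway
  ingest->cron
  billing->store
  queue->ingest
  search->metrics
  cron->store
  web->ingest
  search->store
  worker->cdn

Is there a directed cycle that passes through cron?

Yes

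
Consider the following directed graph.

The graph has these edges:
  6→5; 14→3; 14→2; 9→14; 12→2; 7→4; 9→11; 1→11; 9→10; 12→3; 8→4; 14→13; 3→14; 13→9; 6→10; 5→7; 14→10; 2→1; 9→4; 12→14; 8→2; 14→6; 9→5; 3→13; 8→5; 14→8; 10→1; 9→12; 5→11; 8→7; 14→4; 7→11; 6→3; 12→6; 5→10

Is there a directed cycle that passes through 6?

6 is on a cycle iff 6 can reach itself via ≥1 edge.
6 → 3 → 14 → 6 — yes.

Yes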